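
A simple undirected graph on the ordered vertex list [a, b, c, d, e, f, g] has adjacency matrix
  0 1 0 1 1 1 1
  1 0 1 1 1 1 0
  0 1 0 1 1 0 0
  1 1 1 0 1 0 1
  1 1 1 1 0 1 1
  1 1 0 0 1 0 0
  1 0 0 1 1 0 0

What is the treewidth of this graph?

3

A width-3 tree decomposition is:
Bags: B1 = {b, c, d, e}  B2 = {a, b, d, e}  B3 = {a, d, e, g}  B4 = {a, b, e, f}
Tree: B1–B2, B2–B3, B2–B4
Every bag has size at most 4, so the width is 4 − 1 = 3 and tw(G) ≤ 3. On the other hand G contains the 4-clique {b, c, d, e}. A clique must lie in a single bag of any decomposition, so no decomposition can have width below 3. The upper and lower bounds meet at 3, so that is the treewidth.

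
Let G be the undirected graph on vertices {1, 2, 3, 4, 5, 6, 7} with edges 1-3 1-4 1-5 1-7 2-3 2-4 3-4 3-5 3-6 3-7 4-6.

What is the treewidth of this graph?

A width-2 tree decomposition is:
Bags: B1 = {1, 3, 4}  B2 = {1, 3, 7}  B3 = {2, 3, 4}  B4 = {3, 4, 6}  B5 = {1, 3, 5}
Tree: B1–B2, B1–B3, B1–B4, B1–B5
Each bag holds 3 vertices, so the decomposition has width 2, which upper-bounds the treewidth. On the other hand G contains the 3-clique {1, 3, 4}. A clique must lie in a single bag of any decomposition, so no decomposition can have width below 2. Therefore the treewidth is 2.

2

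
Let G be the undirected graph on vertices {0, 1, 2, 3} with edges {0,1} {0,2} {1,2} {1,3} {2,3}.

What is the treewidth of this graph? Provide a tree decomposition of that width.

Each bag holds 3 vertices, so the decomposition has width 2, which upper-bounds the treewidth. For the lower bound, the 3 vertices {0, 1, 2} are pairwise adjacent, and any tree decomposition puts a clique entirely inside one bag — forcing width ≥ 2. Hence tw(G) = 2 exactly.

Treewidth 2.
One such decomposition:
Bags: B1 = {1, 2, 3}  B2 = {0, 1, 2}
Tree: B1–B2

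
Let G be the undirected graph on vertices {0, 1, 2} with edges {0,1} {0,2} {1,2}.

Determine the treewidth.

A width-2 tree decomposition is:
Bags: B1 = {0, 1, 2}
Tree: (single bag)
A single bag containing all 3 vertices is trivially a valid decomposition of width 2. On the other hand G contains the 3-clique {0, 1, 2}. A clique must lie in a single bag of any decomposition, so no decomposition can have width below 2. Hence tw(G) = 2 exactly.

2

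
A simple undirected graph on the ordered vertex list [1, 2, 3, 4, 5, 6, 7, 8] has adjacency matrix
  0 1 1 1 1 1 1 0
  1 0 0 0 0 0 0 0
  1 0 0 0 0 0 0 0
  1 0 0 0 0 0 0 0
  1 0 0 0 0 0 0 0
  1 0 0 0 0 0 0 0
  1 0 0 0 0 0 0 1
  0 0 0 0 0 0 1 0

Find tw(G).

A width-1 tree decomposition is:
Bags: B1 = {1, 7}  B2 = {1, 5}  B3 = {1, 4}  B4 = {1, 6}  B5 = {1, 3}  B6 = {7, 8}  B7 = {1, 2}
Tree: B1–B2, B1–B3, B2–B4, B3–B5, B1–B6, B5–B7
Each bag holds 2 vertices, so the decomposition has width 1, which upper-bounds the treewidth. G has an edge, so its treewidth is at least 1. The upper and lower bounds meet at 1, so that is the treewidth.

1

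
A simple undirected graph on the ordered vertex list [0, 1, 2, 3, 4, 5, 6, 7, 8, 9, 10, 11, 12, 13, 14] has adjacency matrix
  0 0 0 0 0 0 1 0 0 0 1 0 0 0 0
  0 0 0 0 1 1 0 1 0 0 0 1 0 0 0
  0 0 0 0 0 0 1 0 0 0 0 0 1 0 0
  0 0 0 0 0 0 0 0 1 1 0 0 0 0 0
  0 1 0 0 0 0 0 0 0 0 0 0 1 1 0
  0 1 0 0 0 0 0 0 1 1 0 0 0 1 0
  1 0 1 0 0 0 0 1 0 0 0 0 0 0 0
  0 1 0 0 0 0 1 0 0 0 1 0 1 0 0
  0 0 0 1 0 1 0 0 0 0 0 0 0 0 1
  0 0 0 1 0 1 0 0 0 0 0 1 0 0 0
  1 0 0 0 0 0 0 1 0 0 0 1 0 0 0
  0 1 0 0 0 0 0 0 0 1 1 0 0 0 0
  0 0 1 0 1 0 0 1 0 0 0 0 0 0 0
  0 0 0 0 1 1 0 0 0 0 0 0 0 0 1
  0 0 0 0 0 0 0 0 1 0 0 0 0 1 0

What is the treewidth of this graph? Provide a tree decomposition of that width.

Treewidth 3.
Bags: B1 = {3, 8, 9, 14}  B2 = {5, 8, 9, 14}  B3 = {5, 9, 13, 14}  B4 = {5, 9, 11, 13}  B5 = {1, 5, 11, 13}  B6 = {1, 4, 11, 13}  B7 = {1, 4, 10, 11}  B8 = {1, 4, 7, 10}  B9 = {4, 7, 10, 12}  B10 = {0, 7, 10, 12}  B11 = {0, 6, 7, 12}  B12 = {0, 2, 6, 12}
Tree: B1–B2, B2–B3, B3–B4, B4–B5, B5–B6, B6–B7, B7–B8, B8–B9, B9–B10, B10–B11, B11–B12

Every bag has size at most 4, so the width is 4 − 1 = 3 and tw(G) ≤ 3. For the lower bound: the 4 vertex sets {3,8,14}, {9}, {5}, {1,4,11,13} are disjoint, each induces a connected subgraph, and every pair is joined by at least one edge of G. Contracting each set to a single vertex therefore yields K_{4} as a minor, and since treewidth is minor-monotone, tw(G) ≥ tw(K_{4}) = 3. Hence tw(G) = 3 exactly.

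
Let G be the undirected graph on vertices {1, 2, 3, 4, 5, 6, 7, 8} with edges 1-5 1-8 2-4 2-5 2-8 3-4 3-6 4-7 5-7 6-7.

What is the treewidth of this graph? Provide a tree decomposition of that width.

Treewidth 2.
One optimal decomposition is:
Bags: B1 = {3, 4, 6}  B2 = {4, 6, 7}  B3 = {2, 4, 7}  B4 = {2, 5, 7}  B5 = {2, 5, 8}  B6 = {1, 5, 8}
Tree: B1–B2, B2–B3, B3–B4, B4–B5, B5–B6

The largest bag has 3 vertices, giving width 2; this decomposition certifies tw(G) ≤ 2. For the lower bound, G contains the cycle 3–6–7–4–3, so G is not a forest; only forests have treewidth ≤ 1, hence tw(G) ≥ 2. The upper and lower bounds meet at 2, so that is the treewidth.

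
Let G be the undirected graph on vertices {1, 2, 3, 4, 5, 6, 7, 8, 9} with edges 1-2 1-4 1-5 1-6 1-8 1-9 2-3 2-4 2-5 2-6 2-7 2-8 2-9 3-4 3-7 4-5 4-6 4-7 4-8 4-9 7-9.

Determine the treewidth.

A width-3 tree decomposition is:
Bags: B1 = {2, 4, 7, 9}  B2 = {2, 3, 4, 7}  B3 = {1, 2, 4, 9}  B4 = {1, 2, 4, 5}  B5 = {1, 2, 4, 6}  B6 = {1, 2, 4, 8}
Tree: B1–B2, B1–B3, B3–B4, B4–B5, B3–B6
Each bag holds 4 vertices, so the decomposition has width 3, which upper-bounds the treewidth. On the other hand G contains the 4-clique {1, 2, 4, 8}. A clique must lie in a single bag of any decomposition, so no decomposition can have width below 3. The upper and lower bounds meet at 3, so that is the treewidth.

3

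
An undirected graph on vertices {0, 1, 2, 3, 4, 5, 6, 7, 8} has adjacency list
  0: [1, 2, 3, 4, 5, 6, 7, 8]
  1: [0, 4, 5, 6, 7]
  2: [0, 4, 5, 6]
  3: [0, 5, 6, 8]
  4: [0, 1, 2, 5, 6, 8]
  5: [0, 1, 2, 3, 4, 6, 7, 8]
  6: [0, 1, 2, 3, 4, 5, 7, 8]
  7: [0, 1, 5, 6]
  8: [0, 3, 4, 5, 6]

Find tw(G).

4

A width-4 tree decomposition is:
Bags: B1 = {0, 2, 4, 5, 6}  B2 = {0, 4, 5, 6, 8}  B3 = {0, 1, 4, 5, 6}  B4 = {0, 3, 5, 6, 8}  B5 = {0, 1, 5, 6, 7}
Tree: B1–B2, B1–B3, B2–B4, B3–B5
Every bag has size at most 5, so the width is 5 − 1 = 4 and tw(G) ≤ 4. For the lower bound, the 5 vertices {0, 3, 5, 6, 8} are pairwise adjacent, and any tree decomposition puts a clique entirely inside one bag — forcing width ≥ 4. The upper and lower bounds meet at 4, so that is the treewidth.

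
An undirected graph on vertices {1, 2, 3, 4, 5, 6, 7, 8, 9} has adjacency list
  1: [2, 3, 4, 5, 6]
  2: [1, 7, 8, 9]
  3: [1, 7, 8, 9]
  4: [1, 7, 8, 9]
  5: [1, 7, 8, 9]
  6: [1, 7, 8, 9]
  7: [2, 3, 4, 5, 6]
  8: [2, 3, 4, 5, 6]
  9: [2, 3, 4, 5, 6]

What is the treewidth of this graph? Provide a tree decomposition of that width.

Treewidth 4.
One optimal decomposition is:
Bags: B1 = {1, 2, 7, 8, 9}  B2 = {1, 6, 7, 8, 9}  B3 = {1, 4, 7, 8, 9}  B4 = {1, 5, 7, 8, 9}  B5 = {1, 3, 7, 8, 9}
Tree: B1–B2, B2–B3, B3–B4, B4–B5

Every bag has size at most 5, so the width is 5 − 1 = 4 and tw(G) ≤ 4. For the lower bound: the 5 vertex sets {2,8}, {1,6}, {4,7}, {9}, {5} are disjoint, each induces a connected subgraph, and every pair is joined by at least one edge of G. Contracting each set to a single vertex therefore yields K_{5} as a minor, and since treewidth is minor-monotone, tw(G) ≥ tw(K_{5}) = 4. Combining the bounds, tw(G) = 4.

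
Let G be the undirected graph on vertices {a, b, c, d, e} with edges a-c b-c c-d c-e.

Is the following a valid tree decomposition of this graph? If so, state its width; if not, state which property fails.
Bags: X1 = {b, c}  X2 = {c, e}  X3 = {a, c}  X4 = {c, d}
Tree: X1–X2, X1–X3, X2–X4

Yes; width 1.

Checking the three conditions: (i) the bags cover all of {a, b, c, d, e}; (ii) for each edge, some bag contains both endpoints; (iii) the bags containing any fixed vertex form a subtree. All hold, so the decomposition is valid with width 2 − 1 = 1.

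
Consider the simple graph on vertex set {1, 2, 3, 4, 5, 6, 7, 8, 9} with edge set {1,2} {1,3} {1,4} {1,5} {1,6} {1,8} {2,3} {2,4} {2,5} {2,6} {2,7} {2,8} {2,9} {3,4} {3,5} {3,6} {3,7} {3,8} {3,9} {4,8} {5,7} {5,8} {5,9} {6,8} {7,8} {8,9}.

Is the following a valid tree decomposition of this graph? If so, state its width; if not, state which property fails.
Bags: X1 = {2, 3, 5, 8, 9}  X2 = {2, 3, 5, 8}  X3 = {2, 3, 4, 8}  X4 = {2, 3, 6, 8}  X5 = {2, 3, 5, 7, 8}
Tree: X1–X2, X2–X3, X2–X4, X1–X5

A tree decomposition must satisfy three properties: every vertex lies in some bag; for every edge, both endpoints lie together in some bag; and for every vertex, the bags containing it form a connected subtree. Here vertex 1 appears in no bag, so the decomposition is invalid.

No — vertex 1 appears in no bag.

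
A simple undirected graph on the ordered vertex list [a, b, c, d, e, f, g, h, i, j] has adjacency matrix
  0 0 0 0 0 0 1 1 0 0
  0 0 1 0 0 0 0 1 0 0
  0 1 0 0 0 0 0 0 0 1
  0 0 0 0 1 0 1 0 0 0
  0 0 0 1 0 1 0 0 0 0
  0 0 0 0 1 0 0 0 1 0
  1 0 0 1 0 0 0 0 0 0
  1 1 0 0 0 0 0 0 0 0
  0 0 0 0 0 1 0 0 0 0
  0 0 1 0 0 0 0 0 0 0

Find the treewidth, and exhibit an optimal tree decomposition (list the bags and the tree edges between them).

Treewidth 1.
One such decomposition:
Bags: B1 = {f, i}  B2 = {e, f}  B3 = {d, e}  B4 = {d, g}  B5 = {a, g}  B6 = {a, h}  B7 = {b, h}  B8 = {b, c}  B9 = {c, j}
Tree: B1–B2, B2–B3, B3–B4, B4–B5, B5–B6, B6–B7, B7–B8, B8–B9

Every bag has size at most 2, so the width is 2 − 1 = 1 and tw(G) ≤ 1. Since G has at least one edge (e.g. i–f), it is not an edgeless graph, so tw(G) ≥ 1. The upper and lower bounds meet at 1, so that is the treewidth.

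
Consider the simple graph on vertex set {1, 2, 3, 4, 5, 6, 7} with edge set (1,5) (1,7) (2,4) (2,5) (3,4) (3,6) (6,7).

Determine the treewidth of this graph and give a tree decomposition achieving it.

Every bag has size at most 3, so the width is 3 − 1 = 2 and tw(G) ≤ 2. The edges 6–7–1–5–2–4–3–6 form a cycle, so G is not a tree and its treewidth is at least 2. Hence tw(G) = 2 exactly.

Treewidth 2.
One such decomposition:
Bags: B1 = {1, 6, 7}  B2 = {1, 5, 6}  B3 = {2, 5, 6}  B4 = {2, 4, 6}  B5 = {3, 4, 6}
Tree: B1–B2, B2–B3, B3–B4, B4–B5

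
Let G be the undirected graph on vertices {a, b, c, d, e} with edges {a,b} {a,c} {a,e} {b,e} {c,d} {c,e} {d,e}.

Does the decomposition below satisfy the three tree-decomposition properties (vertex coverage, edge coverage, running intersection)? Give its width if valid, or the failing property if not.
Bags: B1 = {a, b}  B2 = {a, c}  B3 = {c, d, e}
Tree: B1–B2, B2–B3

A tree decomposition must satisfy three properties: every vertex lies in some bag; for every edge, both endpoints lie together in some bag; and for every vertex, the bags containing it form a connected subtree. Here edge (e,a) lies in no bag, so the decomposition is invalid.

No — edge (e,a) lies in no bag.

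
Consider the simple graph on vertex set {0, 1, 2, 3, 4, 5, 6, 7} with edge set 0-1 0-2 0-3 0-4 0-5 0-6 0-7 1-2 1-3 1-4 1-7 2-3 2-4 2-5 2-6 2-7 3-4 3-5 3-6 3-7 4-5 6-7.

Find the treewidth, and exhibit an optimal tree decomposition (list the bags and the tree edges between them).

The largest bag has 5 vertices, giving width 4; this decomposition certifies tw(G) ≤ 4. For the lower bound, the 5 vertices {0, 1, 2, 3, 4} are pairwise adjacent, and any tree decomposition puts a clique entirely inside one bag — forcing width ≥ 4. The upper and lower bounds meet at 4, so that is the treewidth.

Treewidth 4.
One such decomposition:
Bags: B1 = {0, 1, 2, 3, 4}  B2 = {0, 1, 2, 3, 7}  B3 = {0, 2, 3, 4, 5}  B4 = {0, 2, 3, 6, 7}
Tree: B1–B2, B1–B3, B2–B4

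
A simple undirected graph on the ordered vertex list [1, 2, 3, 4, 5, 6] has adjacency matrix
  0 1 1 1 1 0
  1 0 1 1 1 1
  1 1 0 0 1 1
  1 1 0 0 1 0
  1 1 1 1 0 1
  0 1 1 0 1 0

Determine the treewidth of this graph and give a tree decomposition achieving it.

The largest bag has 4 vertices, giving width 3; this decomposition certifies tw(G) ≤ 3. Conversely, {1, 2, 3, 5} is a clique of size 4, and the vertices of any clique must share a bag in every tree decomposition; so some bag has ≥ 4 vertices and tw(G) ≥ 3. Therefore the treewidth is 3.

Treewidth 3.
Bags: B1 = {1, 2, 3, 5}  B2 = {1, 2, 4, 5}  B3 = {2, 3, 5, 6}
Tree: B1–B2, B1–B3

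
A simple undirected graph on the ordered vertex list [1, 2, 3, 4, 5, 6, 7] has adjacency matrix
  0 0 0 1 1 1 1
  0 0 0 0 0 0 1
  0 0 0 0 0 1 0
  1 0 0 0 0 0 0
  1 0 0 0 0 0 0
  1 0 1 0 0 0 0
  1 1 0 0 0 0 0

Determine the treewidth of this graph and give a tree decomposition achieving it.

Treewidth 1.
Bags: B1 = {1, 5}  B2 = {1, 7}  B3 = {1, 4}  B4 = {2, 7}  B5 = {1, 6}  B6 = {3, 6}
Tree: B1–B2, B2–B3, B2–B4, B2–B5, B5–B6

The largest bag has 2 vertices, giving width 1; this decomposition certifies tw(G) ≤ 1. G has an edge, so its treewidth is at least 1. The upper and lower bounds meet at 1, so that is the treewidth.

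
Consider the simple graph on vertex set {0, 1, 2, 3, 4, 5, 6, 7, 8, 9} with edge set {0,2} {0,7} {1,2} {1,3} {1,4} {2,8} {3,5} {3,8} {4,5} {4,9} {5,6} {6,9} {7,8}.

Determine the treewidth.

2

A width-2 tree decomposition is:
Bags: B1 = {0, 2, 7}  B2 = {2, 7, 8}  B3 = {1, 2, 8}  B4 = {1, 3, 8}  B5 = {1, 3, 4}  B6 = {3, 4, 5}  B7 = {4, 5, 9}  B8 = {5, 6, 9}
Tree: B1–B2, B2–B3, B3–B4, B4–B5, B5–B6, B6–B7, B7–B8
The largest bag has 3 vertices, giving width 2; this decomposition certifies tw(G) ≤ 2. For the lower bound, G contains the cycle 0–7–8–2–0, so G is not a forest; only forests have treewidth ≤ 1, hence tw(G) ≥ 2. Hence tw(G) = 2 exactly.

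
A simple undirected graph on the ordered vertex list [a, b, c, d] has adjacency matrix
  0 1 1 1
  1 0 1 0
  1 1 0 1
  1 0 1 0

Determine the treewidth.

2

A width-2 tree decomposition is:
Bags: B1 = {a, b, c}  B2 = {a, c, d}
Tree: B1–B2
Each bag holds 3 vertices, so the decomposition has width 2, which upper-bounds the treewidth. Conversely, {a, c, d} is a clique of size 3, and the vertices of any clique must share a bag in every tree decomposition; so some bag has ≥ 3 vertices and tw(G) ≥ 2. Combining the bounds, tw(G) = 2.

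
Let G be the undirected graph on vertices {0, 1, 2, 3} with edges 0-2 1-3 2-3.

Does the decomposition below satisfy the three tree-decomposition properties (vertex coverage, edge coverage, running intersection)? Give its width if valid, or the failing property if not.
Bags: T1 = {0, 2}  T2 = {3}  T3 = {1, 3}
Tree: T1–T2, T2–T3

No — edge (2,3) lies in no bag.

A tree decomposition must satisfy three properties: every vertex lies in some bag; for every edge, both endpoints lie together in some bag; and for every vertex, the bags containing it form a connected subtree. Here edge (2,3) lies in no bag, so the decomposition is invalid.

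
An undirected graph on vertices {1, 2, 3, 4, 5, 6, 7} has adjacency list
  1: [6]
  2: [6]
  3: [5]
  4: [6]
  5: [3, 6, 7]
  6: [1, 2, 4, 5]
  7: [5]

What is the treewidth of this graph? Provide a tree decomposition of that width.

Treewidth 1.
Bags: B1 = {4, 6}  B2 = {2, 6}  B3 = {5, 6}  B4 = {5, 7}  B5 = {1, 6}  B6 = {3, 5}
Tree: B1–B2, B2–B3, B3–B4, B2–B5, B4–B6

Each bag holds 2 vertices, so the decomposition has width 1, which upper-bounds the treewidth. G has an edge, so its treewidth is at least 1. The upper and lower bounds meet at 1, so that is the treewidth.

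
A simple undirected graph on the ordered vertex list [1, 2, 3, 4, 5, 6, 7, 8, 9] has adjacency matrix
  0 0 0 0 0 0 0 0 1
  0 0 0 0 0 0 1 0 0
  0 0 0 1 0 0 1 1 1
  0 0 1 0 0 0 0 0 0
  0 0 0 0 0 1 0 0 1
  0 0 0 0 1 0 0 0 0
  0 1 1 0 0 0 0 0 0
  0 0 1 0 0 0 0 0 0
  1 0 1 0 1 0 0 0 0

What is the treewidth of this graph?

A width-1 tree decomposition is:
Bags: B1 = {1, 9}  B2 = {3, 9}  B3 = {3, 7}  B4 = {2, 7}  B5 = {5, 9}  B6 = {3, 8}  B7 = {5, 6}  B8 = {3, 4}
Tree: B1–B2, B2–B3, B3–B4, B1–B5, B3–B6, B5–B7, B3–B8
Every bag has size at most 2, so the width is 2 − 1 = 1 and tw(G) ≤ 1. Any graph with an edge has treewidth ≥ 1, and G has the edge 9–1. Hence tw(G) = 1 exactly.

1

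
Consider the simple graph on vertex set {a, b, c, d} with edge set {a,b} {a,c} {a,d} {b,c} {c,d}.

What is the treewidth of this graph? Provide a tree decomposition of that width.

The largest bag has 3 vertices, giving width 2; this decomposition certifies tw(G) ≤ 2. On the other hand G contains the 3-clique {a, c, d}. A clique must lie in a single bag of any decomposition, so no decomposition can have width below 2. Combining the bounds, tw(G) = 2.

Treewidth 2.
One such decomposition:
Bags: B1 = {a, c, d}  B2 = {a, b, c}
Tree: B1–B2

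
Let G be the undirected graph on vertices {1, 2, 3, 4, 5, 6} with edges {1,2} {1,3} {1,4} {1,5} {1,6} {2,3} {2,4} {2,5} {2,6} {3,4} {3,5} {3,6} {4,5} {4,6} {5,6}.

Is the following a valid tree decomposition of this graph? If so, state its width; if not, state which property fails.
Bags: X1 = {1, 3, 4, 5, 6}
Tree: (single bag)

No — vertex 2 appears in no bag.

A tree decomposition must satisfy three properties: every vertex lies in some bag; for every edge, both endpoints lie together in some bag; and for every vertex, the bags containing it form a connected subtree. Here vertex 2 appears in no bag, so the decomposition is invalid.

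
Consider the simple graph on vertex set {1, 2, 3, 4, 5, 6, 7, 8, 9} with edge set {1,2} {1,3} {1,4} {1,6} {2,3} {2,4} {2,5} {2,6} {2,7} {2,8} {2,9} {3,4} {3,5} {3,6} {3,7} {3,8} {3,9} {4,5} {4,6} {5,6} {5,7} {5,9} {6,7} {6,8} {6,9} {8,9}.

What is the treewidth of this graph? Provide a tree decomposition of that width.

The largest bag has 5 vertices, giving width 4; this decomposition certifies tw(G) ≤ 4. For the lower bound, the 5 vertices {2, 3, 6, 8, 9} are pairwise adjacent, and any tree decomposition puts a clique entirely inside one bag — forcing width ≥ 4. The upper and lower bounds meet at 4, so that is the treewidth.

Treewidth 4.
One optimal decomposition is:
Bags: B1 = {2, 3, 4, 5, 6}  B2 = {2, 3, 5, 6, 9}  B3 = {2, 3, 6, 8, 9}  B4 = {1, 2, 3, 4, 6}  B5 = {2, 3, 5, 6, 7}
Tree: B1–B2, B2–B3, B1–B4, B1–B5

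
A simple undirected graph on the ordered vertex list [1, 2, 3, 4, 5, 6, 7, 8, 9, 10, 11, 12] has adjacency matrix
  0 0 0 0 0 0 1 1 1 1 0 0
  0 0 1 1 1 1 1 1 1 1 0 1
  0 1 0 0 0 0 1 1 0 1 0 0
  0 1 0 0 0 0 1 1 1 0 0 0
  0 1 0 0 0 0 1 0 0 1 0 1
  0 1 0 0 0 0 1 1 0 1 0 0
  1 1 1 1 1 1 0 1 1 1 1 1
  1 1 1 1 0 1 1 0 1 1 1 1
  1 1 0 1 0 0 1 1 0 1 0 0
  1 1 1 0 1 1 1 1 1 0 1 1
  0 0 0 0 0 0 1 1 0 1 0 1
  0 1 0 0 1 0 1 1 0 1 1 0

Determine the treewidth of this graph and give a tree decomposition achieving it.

Every bag has size at most 5, so the width is 5 − 1 = 4 and tw(G) ≤ 4. On the other hand G contains the 5-clique {1, 7, 8, 9, 10}. A clique must lie in a single bag of any decomposition, so no decomposition can have width below 4. Hence tw(G) = 4 exactly.

Treewidth 4.
Bags: B1 = {7, 8, 10, 11, 12}  B2 = {2, 7, 8, 10, 12}  B3 = {2, 3, 7, 8, 10}  B4 = {2, 5, 7, 10, 12}  B5 = {2, 6, 7, 8, 10}  B6 = {2, 7, 8, 9, 10}  B7 = {2, 4, 7, 8, 9}  B8 = {1, 7, 8, 9, 10}
Tree: B1–B2, B2–B3, B2–B4, B2–B5, B2–B6, B6–B7, B6–B8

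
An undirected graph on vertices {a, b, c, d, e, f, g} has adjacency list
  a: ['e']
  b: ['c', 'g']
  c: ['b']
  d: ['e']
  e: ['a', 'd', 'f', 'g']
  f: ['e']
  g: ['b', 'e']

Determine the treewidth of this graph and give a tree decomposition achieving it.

Each bag holds 2 vertices, so the decomposition has width 1, which upper-bounds the treewidth. G has an edge, so its treewidth is at least 1. Hence tw(G) = 1 exactly.

Treewidth 1.
Bags: B1 = {e, g}  B2 = {b, g}  B3 = {b, c}  B4 = {e, f}  B5 = {a, e}  B6 = {d, e}
Tree: B1–B2, B2–B3, B1–B4, B4–B5, B5–B6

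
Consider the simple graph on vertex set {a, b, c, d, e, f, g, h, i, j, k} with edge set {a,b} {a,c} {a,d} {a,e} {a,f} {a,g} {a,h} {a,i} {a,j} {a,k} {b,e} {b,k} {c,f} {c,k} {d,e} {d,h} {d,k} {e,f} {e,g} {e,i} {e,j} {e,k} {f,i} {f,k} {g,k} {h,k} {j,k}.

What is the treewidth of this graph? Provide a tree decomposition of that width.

The largest bag has 4 vertices, giving width 3; this decomposition certifies tw(G) ≤ 3. On the other hand G contains the 4-clique {a, d, e, k}. A clique must lie in a single bag of any decomposition, so no decomposition can have width below 3. Combining the bounds, tw(G) = 3.

Treewidth 3.
One such decomposition:
Bags: B1 = {a, e, f, k}  B2 = {a, d, e, k}  B3 = {a, c, f, k}  B4 = {a, e, g, k}  B5 = {a, d, h, k}  B6 = {a, e, f, i}  B7 = {a, e, j, k}  B8 = {a, b, e, k}
Tree: B1–B2, B1–B3, B2–B4, B2–B5, B1–B6, B2–B7, B7–B8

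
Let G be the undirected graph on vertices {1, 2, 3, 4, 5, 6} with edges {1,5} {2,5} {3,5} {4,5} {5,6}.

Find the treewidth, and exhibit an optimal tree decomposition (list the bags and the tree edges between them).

Each bag holds 2 vertices, so the decomposition has width 1, which upper-bounds the treewidth. Any graph with an edge has treewidth ≥ 1, and G has the edge 5–6. Hence tw(G) = 1 exactly.

Treewidth 1.
One optimal decomposition is:
Bags: B1 = {5, 6}  B2 = {1, 5}  B3 = {2, 5}  B4 = {3, 5}  B5 = {4, 5}
Tree: B1–B2, B2–B3, B1–B4, B2–B5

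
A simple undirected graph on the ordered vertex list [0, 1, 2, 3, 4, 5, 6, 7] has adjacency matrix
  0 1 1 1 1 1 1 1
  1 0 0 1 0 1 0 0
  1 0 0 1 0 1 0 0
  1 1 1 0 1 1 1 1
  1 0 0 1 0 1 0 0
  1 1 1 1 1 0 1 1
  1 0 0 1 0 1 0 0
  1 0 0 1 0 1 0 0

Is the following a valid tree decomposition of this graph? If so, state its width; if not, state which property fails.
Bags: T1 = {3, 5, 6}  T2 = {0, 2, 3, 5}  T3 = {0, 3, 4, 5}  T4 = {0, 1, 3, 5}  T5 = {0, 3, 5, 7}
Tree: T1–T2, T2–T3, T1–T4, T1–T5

No — edge (0,6) lies in no bag.

A tree decomposition must satisfy three properties: every vertex lies in some bag; for every edge, both endpoints lie together in some bag; and for every vertex, the bags containing it form a connected subtree. Here edge (0,6) lies in no bag, so the decomposition is invalid.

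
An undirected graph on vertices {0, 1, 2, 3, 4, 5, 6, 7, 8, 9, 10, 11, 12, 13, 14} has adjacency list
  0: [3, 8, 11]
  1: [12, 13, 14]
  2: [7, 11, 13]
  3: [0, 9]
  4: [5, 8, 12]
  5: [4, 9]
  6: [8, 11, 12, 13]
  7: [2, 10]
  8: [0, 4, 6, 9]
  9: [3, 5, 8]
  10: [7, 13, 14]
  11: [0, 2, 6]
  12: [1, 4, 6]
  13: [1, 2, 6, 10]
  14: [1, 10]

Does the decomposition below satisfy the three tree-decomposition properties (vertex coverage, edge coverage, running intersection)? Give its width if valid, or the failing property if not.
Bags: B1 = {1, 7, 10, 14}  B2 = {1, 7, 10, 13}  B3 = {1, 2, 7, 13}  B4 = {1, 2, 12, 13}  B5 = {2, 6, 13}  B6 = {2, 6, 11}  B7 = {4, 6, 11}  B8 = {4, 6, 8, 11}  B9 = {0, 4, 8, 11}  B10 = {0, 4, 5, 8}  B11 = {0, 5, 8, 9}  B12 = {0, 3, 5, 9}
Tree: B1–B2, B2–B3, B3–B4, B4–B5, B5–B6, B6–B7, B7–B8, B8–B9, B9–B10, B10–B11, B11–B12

A tree decomposition must satisfy three properties: every vertex lies in some bag; for every edge, both endpoints lie together in some bag; and for every vertex, the bags containing it form a connected subtree. Here edge (12,6) lies in no bag, so the decomposition is invalid.

No — edge (12,6) lies in no bag.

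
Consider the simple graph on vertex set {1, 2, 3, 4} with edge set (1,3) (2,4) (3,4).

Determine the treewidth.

A width-1 tree decomposition is:
Bags: B1 = {3, 4}  B2 = {2, 4}  B3 = {1, 3}
Tree: B1–B2, B1–B3
The largest bag has 2 vertices, giving width 1; this decomposition certifies tw(G) ≤ 1. G has an edge, so its treewidth is at least 1. The upper and lower bounds meet at 1, so that is the treewidth.

1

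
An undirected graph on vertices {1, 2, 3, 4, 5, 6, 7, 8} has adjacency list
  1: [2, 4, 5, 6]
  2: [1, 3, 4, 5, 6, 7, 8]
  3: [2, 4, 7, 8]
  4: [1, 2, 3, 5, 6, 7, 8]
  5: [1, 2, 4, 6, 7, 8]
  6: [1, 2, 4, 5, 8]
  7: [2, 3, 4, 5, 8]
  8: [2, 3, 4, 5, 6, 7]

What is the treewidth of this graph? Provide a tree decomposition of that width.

Treewidth 4.
Bags: B1 = {2, 4, 5, 6, 8}  B2 = {2, 4, 5, 7, 8}  B3 = {2, 3, 4, 7, 8}  B4 = {1, 2, 4, 5, 6}
Tree: B1–B2, B2–B3, B1–B4

The largest bag has 5 vertices, giving width 4; this decomposition certifies tw(G) ≤ 4. For the lower bound, the 5 vertices {2, 3, 4, 7, 8} are pairwise adjacent, and any tree decomposition puts a clique entirely inside one bag — forcing width ≥ 4. Hence tw(G) = 4 exactly.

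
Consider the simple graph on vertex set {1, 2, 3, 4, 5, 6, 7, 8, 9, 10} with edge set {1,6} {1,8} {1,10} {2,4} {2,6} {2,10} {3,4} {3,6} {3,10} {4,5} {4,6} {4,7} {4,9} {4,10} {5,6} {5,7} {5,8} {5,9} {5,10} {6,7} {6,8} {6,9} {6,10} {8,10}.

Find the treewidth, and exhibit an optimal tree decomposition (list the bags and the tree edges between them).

Every bag has size at most 4, so the width is 4 − 1 = 3 and tw(G) ≤ 3. On the other hand G contains the 4-clique {1, 6, 8, 10}. A clique must lie in a single bag of any decomposition, so no decomposition can have width below 3. Therefore the treewidth is 3.

Treewidth 3.
One such decomposition:
Bags: B1 = {4, 5, 6, 10}  B2 = {5, 6, 8, 10}  B3 = {3, 4, 6, 10}  B4 = {1, 6, 8, 10}  B5 = {4, 5, 6, 7}  B6 = {4, 5, 6, 9}  B7 = {2, 4, 6, 10}
Tree: B1–B2, B1–B3, B2–B4, B1–B5, B1–B6, B3–B7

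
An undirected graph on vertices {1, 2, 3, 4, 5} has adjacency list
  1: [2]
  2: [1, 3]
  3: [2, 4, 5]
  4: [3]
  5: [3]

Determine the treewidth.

1

A width-1 tree decomposition is:
Bags: B1 = {2, 3}  B2 = {1, 2}  B3 = {3, 5}  B4 = {3, 4}
Tree: B1–B2, B1–B3, B1–B4
Every bag has size at most 2, so the width is 2 − 1 = 1 and tw(G) ≤ 1. G has an edge, so its treewidth is at least 1. Hence tw(G) = 1 exactly.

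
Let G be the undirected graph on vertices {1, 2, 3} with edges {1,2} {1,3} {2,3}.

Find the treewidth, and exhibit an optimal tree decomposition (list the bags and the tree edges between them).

Treewidth 2.
Bags: B1 = {1, 2, 3}
Tree: (single bag)

With just one bag of size 3, the width is 3 − 1 = 2, so tw(G) ≤ 2. Conversely, {1, 2, 3} is a clique of size 3, and the vertices of any clique must share a bag in every tree decomposition; so some bag has ≥ 3 vertices and tw(G) ≥ 2. Therefore the treewidth is 2.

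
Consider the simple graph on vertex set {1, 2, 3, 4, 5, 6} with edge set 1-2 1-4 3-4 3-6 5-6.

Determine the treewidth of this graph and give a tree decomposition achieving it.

Treewidth 1.
One optimal decomposition is:
Bags: B1 = {1, 2}  B2 = {1, 4}  B3 = {3, 4}  B4 = {3, 6}  B5 = {5, 6}
Tree: B1–B2, B2–B3, B3–B4, B4–B5

The largest bag has 2 vertices, giving width 1; this decomposition certifies tw(G) ≤ 1. Since G has at least one edge (e.g. 2–1), it is not an edgeless graph, so tw(G) ≥ 1. The upper and lower bounds meet at 1, so that is the treewidth.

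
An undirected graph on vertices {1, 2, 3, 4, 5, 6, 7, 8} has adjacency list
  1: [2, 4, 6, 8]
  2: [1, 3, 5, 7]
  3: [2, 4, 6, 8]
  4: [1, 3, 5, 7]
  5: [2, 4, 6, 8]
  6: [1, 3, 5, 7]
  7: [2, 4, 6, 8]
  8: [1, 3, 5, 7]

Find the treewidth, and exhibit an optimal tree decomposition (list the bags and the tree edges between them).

Treewidth 4.
One optimal decomposition is:
Bags: B1 = {1, 3, 5, 6, 7}  B2 = {1, 3, 4, 5, 7}  B3 = {1, 2, 3, 5, 7}  B4 = {1, 3, 5, 7, 8}
Tree: B1–B2, B2–B3, B3–B4

Each bag holds 5 vertices, so the decomposition has width 4, which upper-bounds the treewidth. For the lower bound: the 5 vertex sets {6,7}, {1,4}, {2,3}, {5}, {8} are disjoint, each induces a connected subgraph, and every pair is joined by at least one edge of G. Contracting each set to a single vertex therefore yields K_{5} as a minor, and since treewidth is minor-monotone, tw(G) ≥ tw(K_{5}) = 4. Therefore the treewidth is 4.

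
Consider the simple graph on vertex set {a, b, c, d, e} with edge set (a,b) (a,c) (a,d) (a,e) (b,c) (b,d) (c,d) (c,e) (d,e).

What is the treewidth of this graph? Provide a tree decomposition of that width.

Every bag has size at most 4, so the width is 4 − 1 = 3 and tw(G) ≤ 3. For the lower bound, the 4 vertices {a, c, d, e} are pairwise adjacent, and any tree decomposition puts a clique entirely inside one bag — forcing width ≥ 3. Therefore the treewidth is 3.

Treewidth 3.
One such decomposition:
Bags: B1 = {a, c, d, e}  B2 = {a, b, c, d}
Tree: B1–B2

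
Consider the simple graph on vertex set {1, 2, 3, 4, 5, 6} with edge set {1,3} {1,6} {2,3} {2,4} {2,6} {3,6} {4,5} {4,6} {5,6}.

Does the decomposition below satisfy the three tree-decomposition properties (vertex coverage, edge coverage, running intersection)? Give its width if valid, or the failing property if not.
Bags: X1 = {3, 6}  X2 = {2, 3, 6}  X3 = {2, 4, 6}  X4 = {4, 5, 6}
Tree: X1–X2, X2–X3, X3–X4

A tree decomposition must satisfy three properties: every vertex lies in some bag; for every edge, both endpoints lie together in some bag; and for every vertex, the bags containing it form a connected subtree. Here vertex 1 appears in no bag, so the decomposition is invalid.

No — vertex 1 appears in no bag.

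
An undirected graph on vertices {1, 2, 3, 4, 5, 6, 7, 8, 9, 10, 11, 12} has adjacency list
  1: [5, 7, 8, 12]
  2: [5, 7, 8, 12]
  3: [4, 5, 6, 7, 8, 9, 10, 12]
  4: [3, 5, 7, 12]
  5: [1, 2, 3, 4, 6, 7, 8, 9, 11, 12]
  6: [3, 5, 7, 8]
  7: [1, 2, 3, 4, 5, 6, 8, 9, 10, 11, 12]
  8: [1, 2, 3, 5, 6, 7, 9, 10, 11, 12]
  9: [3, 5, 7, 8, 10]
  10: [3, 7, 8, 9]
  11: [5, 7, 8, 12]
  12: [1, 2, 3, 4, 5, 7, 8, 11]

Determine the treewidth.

4

A width-4 tree decomposition is:
Bags: B1 = {3, 5, 7, 8, 9}  B2 = {3, 5, 7, 8, 12}  B3 = {2, 5, 7, 8, 12}  B4 = {3, 5, 6, 7, 8}  B5 = {1, 5, 7, 8, 12}  B6 = {3, 7, 8, 9, 10}  B7 = {5, 7, 8, 11, 12}  B8 = {3, 4, 5, 7, 12}
Tree: B1–B2, B2–B3, B2–B4, B3–B5, B1–B6, B3–B7, B2–B8
The largest bag has 5 vertices, giving width 4; this decomposition certifies tw(G) ≤ 4. Conversely, {3, 7, 8, 9, 10} is a clique of size 5, and the vertices of any clique must share a bag in every tree decomposition; so some bag has ≥ 5 vertices and tw(G) ≥ 4. Hence tw(G) = 4 exactly.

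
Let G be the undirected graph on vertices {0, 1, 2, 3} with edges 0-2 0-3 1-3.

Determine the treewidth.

1

A width-1 tree decomposition is:
Bags: B1 = {1, 3}  B2 = {0, 3}  B3 = {0, 2}
Tree: B1–B2, B2–B3
The largest bag has 2 vertices, giving width 1; this decomposition certifies tw(G) ≤ 1. G has an edge, so its treewidth is at least 1. Combining the bounds, tw(G) = 1.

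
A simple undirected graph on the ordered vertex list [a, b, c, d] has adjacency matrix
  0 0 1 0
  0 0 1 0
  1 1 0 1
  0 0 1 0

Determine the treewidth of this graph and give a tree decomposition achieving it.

The largest bag has 2 vertices, giving width 1; this decomposition certifies tw(G) ≤ 1. G has an edge, so its treewidth is at least 1. The upper and lower bounds meet at 1, so that is the treewidth.

Treewidth 1.
Bags: B1 = {a, c}  B2 = {c, d}  B3 = {b, c}
Tree: B1–B2, B1–B3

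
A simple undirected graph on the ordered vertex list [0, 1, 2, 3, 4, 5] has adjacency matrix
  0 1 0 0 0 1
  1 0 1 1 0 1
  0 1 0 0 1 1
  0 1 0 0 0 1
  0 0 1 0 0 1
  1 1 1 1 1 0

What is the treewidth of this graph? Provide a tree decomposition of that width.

Treewidth 2.
One such decomposition:
Bags: B1 = {1, 2, 5}  B2 = {1, 3, 5}  B3 = {2, 4, 5}  B4 = {0, 1, 5}
Tree: B1–B2, B1–B3, B2–B4

The largest bag has 3 vertices, giving width 2; this decomposition certifies tw(G) ≤ 2. On the other hand G contains the 3-clique {0, 1, 5}. A clique must lie in a single bag of any decomposition, so no decomposition can have width below 2. Therefore the treewidth is 2.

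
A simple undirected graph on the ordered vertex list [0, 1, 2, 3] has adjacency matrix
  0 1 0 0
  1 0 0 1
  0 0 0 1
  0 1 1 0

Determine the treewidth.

A width-1 tree decomposition is:
Bags: B1 = {0, 1}  B2 = {1, 3}  B3 = {2, 3}
Tree: B1–B2, B2–B3
Every bag has size at most 2, so the width is 2 − 1 = 1 and tw(G) ≤ 1. Since G has at least one edge (e.g. 0–1), it is not an edgeless graph, so tw(G) ≥ 1. Combining the bounds, tw(G) = 1.

1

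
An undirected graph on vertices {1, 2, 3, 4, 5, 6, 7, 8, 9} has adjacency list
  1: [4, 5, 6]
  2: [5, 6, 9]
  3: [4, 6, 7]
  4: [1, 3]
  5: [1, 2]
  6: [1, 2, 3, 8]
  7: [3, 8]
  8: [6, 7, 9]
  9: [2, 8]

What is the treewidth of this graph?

A width-3 tree decomposition is:
Bags: B1 = {1, 2, 4, 5}  B2 = {1, 2, 4, 6}  B3 = {2, 3, 4, 6}  B4 = {2, 3, 6, 9}  B5 = {3, 6, 8, 9}  B6 = {3, 7, 8, 9}
Tree: B1–B2, B2–B3, B3–B4, B4–B5, B5–B6
Each bag holds 4 vertices, so the decomposition has width 3, which upper-bounds the treewidth. For the lower bound: the 4 vertex sets {1,4,5}, {2}, {6}, {3,7,8,9} are disjoint, each induces a connected subgraph, and every pair is joined by at least one edge of G. Contracting each set to a single vertex therefore yields K_{4} as a minor, and since treewidth is minor-monotone, tw(G) ≥ tw(K_{4}) = 3. Hence tw(G) = 3 exactly.

3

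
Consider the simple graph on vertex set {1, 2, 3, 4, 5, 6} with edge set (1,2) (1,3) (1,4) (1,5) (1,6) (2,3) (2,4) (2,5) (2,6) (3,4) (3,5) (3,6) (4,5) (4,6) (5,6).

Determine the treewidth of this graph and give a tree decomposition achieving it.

Treewidth 5.
One such decomposition:
Bags: B1 = {1, 2, 3, 4, 5, 6}
Tree: (single bag)

A single bag containing all 6 vertices is trivially a valid decomposition of width 5. For the lower bound, the 6 vertices {1, 2, 3, 4, 5, 6} are pairwise adjacent, and any tree decomposition puts a clique entirely inside one bag — forcing width ≥ 5. Therefore the treewidth is 5.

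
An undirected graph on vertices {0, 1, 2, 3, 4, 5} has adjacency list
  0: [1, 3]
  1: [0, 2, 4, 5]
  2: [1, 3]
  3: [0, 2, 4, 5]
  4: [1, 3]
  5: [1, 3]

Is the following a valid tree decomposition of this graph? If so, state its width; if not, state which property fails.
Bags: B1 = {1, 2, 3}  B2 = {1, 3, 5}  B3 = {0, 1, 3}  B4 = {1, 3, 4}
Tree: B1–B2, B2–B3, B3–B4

Vertex coverage: the bags together contain {0, 1, 2, 3, 4, 5}, the full vertex set. Edge coverage: each edge of G has both endpoints in at least one bag. Running intersection: for every vertex, the bags containing it form a connected subtree. All three properties hold, so this is a valid tree decomposition of width max|bag| − 1 = 2, and hence tw(G) ≤ 2.

Yes; width 2.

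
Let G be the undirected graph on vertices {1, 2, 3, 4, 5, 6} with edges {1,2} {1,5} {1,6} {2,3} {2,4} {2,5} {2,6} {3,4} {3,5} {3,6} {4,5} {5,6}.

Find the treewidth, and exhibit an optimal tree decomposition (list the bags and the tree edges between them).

Treewidth 3.
Bags: B1 = {2, 3, 4, 5}  B2 = {2, 3, 5, 6}  B3 = {1, 2, 5, 6}
Tree: B1–B2, B2–B3

Every bag has size at most 4, so the width is 4 − 1 = 3 and tw(G) ≤ 3. On the other hand G contains the 4-clique {1, 2, 5, 6}. A clique must lie in a single bag of any decomposition, so no decomposition can have width below 3. Hence tw(G) = 3 exactly.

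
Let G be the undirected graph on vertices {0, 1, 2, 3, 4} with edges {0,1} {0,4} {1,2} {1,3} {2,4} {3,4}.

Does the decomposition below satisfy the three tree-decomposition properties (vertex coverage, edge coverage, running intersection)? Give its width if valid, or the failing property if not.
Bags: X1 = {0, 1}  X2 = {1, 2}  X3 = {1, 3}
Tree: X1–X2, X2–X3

A tree decomposition must satisfy three properties: every vertex lies in some bag; for every edge, both endpoints lie together in some bag; and for every vertex, the bags containing it form a connected subtree. Here vertex 4 appears in no bag, so the decomposition is invalid.

No — vertex 4 appears in no bag.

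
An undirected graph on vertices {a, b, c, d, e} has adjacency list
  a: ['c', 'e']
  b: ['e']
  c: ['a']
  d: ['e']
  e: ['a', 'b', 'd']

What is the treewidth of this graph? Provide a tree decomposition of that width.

Every bag has size at most 2, so the width is 2 − 1 = 1 and tw(G) ≤ 1. G has an edge, so its treewidth is at least 1. Hence tw(G) = 1 exactly.

Treewidth 1.
One optimal decomposition is:
Bags: B1 = {d, e}  B2 = {a, e}  B3 = {b, e}  B4 = {a, c}
Tree: B1–B2, B2–B3, B2–B4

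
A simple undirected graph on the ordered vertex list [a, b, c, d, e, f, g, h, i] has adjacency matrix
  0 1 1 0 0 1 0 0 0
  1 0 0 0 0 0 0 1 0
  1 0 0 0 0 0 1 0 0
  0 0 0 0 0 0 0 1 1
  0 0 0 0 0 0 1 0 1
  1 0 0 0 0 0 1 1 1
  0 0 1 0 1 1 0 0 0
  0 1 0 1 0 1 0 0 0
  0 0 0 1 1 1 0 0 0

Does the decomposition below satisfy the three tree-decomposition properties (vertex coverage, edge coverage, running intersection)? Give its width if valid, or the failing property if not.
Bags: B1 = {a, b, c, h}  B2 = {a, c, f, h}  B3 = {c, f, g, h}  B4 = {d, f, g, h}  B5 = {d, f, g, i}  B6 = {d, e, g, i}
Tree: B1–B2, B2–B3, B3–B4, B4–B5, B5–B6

Yes; width 3.

Vertex coverage: the bags together contain {a, b, c, d, e, f, g, h, i}, the full vertex set. Edge coverage: each edge of G has both endpoints in at least one bag. Running intersection: for every vertex, the bags containing it form a connected subtree. All three properties hold, so this is a valid tree decomposition of width max|bag| − 1 = 3, and hence tw(G) ≤ 3.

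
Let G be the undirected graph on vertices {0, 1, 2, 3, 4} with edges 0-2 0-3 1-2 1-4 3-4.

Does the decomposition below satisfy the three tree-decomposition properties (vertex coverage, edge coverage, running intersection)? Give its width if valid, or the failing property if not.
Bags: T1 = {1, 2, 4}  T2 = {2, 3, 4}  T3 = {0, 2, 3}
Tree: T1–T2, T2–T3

Vertex coverage: the bags together contain {0, 1, 2, 3, 4}, the full vertex set. Edge coverage: each edge of G has both endpoints in at least one bag. Running intersection: for every vertex, the bags containing it form a connected subtree. All three properties hold, so this is a valid tree decomposition of width max|bag| − 1 = 2, and hence tw(G) ≤ 2.

Yes; width 2.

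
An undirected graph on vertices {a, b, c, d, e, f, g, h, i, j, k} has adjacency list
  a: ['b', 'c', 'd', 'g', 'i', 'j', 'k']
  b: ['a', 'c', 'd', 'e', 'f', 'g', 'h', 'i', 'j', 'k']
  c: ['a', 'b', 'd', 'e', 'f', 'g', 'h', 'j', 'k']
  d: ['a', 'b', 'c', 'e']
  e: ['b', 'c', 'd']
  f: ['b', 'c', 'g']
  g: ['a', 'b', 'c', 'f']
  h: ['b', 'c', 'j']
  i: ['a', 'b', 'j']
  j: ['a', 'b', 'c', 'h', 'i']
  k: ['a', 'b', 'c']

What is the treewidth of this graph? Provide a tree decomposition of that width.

The largest bag has 4 vertices, giving width 3; this decomposition certifies tw(G) ≤ 3. For the lower bound, the 4 vertices {a, b, c, d} are pairwise adjacent, and any tree decomposition puts a clique entirely inside one bag — forcing width ≥ 3. Hence tw(G) = 3 exactly.

Treewidth 3.
One such decomposition:
Bags: B1 = {a, b, c, j}  B2 = {a, b, c, d}  B3 = {b, c, d, e}  B4 = {a, b, i, j}  B5 = {a, b, c, g}  B6 = {a, b, c, k}  B7 = {b, c, f, g}  B8 = {b, c, h, j}
Tree: B1–B2, B2–B3, B1–B4, B1–B5, B1–B6, B5–B7, B1–B8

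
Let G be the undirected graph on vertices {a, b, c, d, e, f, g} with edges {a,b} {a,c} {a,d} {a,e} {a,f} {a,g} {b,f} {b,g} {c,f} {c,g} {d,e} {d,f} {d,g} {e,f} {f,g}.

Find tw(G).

A width-3 tree decomposition is:
Bags: B1 = {a, b, f, g}  B2 = {a, d, f, g}  B3 = {a, d, e, f}  B4 = {a, c, f, g}
Tree: B1–B2, B2–B3, B2–B4
The largest bag has 4 vertices, giving width 3; this decomposition certifies tw(G) ≤ 3. Conversely, {a, d, f, g} is a clique of size 4, and the vertices of any clique must share a bag in every tree decomposition; so some bag has ≥ 4 vertices and tw(G) ≥ 3. Hence tw(G) = 3 exactly.

3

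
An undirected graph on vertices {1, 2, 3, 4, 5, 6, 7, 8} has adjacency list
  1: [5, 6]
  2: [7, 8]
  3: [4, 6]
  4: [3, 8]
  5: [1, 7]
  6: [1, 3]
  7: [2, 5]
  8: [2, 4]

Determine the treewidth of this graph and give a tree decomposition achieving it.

Each bag holds 3 vertices, so the decomposition has width 2, which upper-bounds the treewidth. The edges 8–2–7–5–1–6–3–4–8 form a cycle, so G is not a tree and its treewidth is at least 2. Hence tw(G) = 2 exactly.

Treewidth 2.
One optimal decomposition is:
Bags: B1 = {2, 7, 8}  B2 = {5, 7, 8}  B3 = {1, 5, 8}  B4 = {1, 6, 8}  B5 = {3, 6, 8}  B6 = {3, 4, 8}
Tree: B1–B2, B2–B3, B3–B4, B4–B5, B5–B6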